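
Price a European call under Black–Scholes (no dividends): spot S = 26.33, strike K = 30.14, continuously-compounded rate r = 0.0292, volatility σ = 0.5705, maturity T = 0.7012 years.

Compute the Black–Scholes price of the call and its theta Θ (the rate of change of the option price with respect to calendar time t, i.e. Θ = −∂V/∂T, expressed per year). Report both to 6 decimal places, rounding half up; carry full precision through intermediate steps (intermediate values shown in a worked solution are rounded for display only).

price = 3.821284
Θ = -3.850683

σ√T = 0.5705·√0.7012 = 0.477723
d₁ = (ln(S/K) + (r+σ²/2)T) / (σ√T) = (ln(26.33/30.14) + (0.0292+0.5705²/2)·0.7012) / 0.477723 = (-0.135144 + 0.134585) / 0.477723 = -0.001171
d₂ = d₁ − σ√T = -0.001171 − 0.477723 = -0.478894
e^{−rT} = e^{−0.0292·0.7012} = 0.979733
N(d₁) = 0.499533,  N(d₂) = 0.316007
Call price V = S·N(d₁) − K·e^{−rT}·N(d₂) = 13.152702 − 9.331418 = 3.821284
φ(d₁) = (1/√(2π))·e^{−d₁²/2} = 0.398942
Θ = −S·φ(d₁)·σ/(2√T) − r·K·e^{−rT}·N(d₂) = −3.578206 − 0.272477 = -3.850683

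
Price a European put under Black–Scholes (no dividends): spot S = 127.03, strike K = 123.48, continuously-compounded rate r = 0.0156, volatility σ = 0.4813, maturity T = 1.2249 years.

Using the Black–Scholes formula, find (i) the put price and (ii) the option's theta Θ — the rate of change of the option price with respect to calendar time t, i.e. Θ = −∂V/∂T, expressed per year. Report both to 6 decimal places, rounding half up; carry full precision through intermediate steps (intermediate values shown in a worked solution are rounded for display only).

σ√T = 0.4813·√1.2249 = 0.532680
d₁ = (ln(S/K) + (r+σ²/2)T) / (σ√T) = (ln(127.03/123.48) + (0.0156+0.4813²/2)·1.2249) / 0.532680 = (0.028344 + 0.160982) / 0.532680 = 0.355423
d₂ = d₁ − σ√T = 0.355423 − 0.532680 = -0.177257
e^{−rT} = e^{−0.0156·1.2249} = 0.981073
N(−d₁) = 0.361137,  N(−d₂) = 0.570347
Put price V = K·e^{−rT}·N(−d₂) − S·N(−d₁) = 69.093463 − 45.875175 = 23.218288
φ(d₁) = (1/√(2π))·e^{−d₁²/2} = 0.374523
Θ = −S·φ(d₁)·σ/(2√T) + r·K·e^{−rT}·N(−d₂) = −10.344768 + 1.077858 = -9.266910

price = 23.218288
Θ = -9.266910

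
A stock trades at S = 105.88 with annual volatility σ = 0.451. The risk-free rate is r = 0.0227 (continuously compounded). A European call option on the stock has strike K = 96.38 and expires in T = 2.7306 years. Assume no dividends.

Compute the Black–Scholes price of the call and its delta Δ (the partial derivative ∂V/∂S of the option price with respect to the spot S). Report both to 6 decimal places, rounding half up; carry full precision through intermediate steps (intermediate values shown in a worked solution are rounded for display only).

price = 36.783776
Δ = 0.719697

σ√T = 0.451·√2.7306 = 0.745256
d₁ = (ln(S/K) + (r+σ²/2)T) / (σ√T) = (ln(105.88/96.38) + (0.0227+0.451²/2)·2.7306) / 0.745256 = (0.094008 + 0.339688) / 0.745256 = 0.581942
d₂ = d₁ − σ√T = 0.581942 − 0.745256 = -0.163314
e^{−rT} = e^{−0.0227·2.7306} = 0.939897
N(d₁) = 0.719697,  N(d₂) = 0.435135
Call price V = S·N(d₁) − K·e^{−rT}·N(d₂) = 76.201522 − 39.417746 = 36.783776
Δ = N(d₁) = 0.719697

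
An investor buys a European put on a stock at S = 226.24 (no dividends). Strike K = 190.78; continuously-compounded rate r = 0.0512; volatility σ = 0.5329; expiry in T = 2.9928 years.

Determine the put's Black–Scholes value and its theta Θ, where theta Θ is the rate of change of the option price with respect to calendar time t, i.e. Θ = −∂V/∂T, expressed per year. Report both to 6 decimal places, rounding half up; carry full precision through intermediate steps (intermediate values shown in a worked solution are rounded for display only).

price = 41.852449
Θ = -5.440094

σ√T = 0.5329·√2.9928 = 0.921902
d₁ = (ln(S/K) + (r+σ²/2)T) / (σ√T) = (ln(226.24/190.78) + (0.0512+0.5329²/2)·2.9928) / 0.921902 = (0.170475 + 0.578183) / 0.921902 = 0.812080
d₂ = d₁ − σ√T = 0.812080 − 0.921902 = -0.109821
e^{−rT} = e^{−0.0512·2.9928} = 0.857931
N(−d₁) = 0.208373,  N(−d₂) = 0.543724
Put price V = K·e^{−rT}·N(−d₂) − S·N(−d₁) = 88.994709 − 47.142260 = 41.852449
φ(d₁) = (1/√(2π))·e^{−d₁²/2} = 0.286884
Θ = −S·φ(d₁)·σ/(2√T) + r·K·e^{−rT}·N(−d₂) = −9.996623 + 4.556529 = -5.440094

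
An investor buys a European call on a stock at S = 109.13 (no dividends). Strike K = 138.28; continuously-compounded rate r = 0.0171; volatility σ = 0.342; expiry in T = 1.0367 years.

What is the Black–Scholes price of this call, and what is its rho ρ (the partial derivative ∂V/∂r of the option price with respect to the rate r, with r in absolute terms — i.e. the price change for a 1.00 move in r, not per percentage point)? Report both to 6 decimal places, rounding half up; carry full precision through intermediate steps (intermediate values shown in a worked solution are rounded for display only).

price = 6.764566
ρ = 29.712088

σ√T = 0.342·√1.0367 = 0.348219
d₁ = (ln(S/K) + (r+σ²/2)T) / (σ√T) = (ln(109.13/138.28) + (0.0171+0.342²/2)·1.0367) / 0.348219 = (-0.236741 + 0.078356) / 0.348219 = -0.454843
d₂ = d₁ − σ√T = -0.454843 − 0.348219 = -0.803062
e^{−rT} = e^{−0.0171·1.0367} = 0.982429
N(d₁) = 0.324611,  N(d₂) = 0.210970
Call price V = S·N(d₁) − K·e^{−rT}·N(d₂) = 35.424823 − 28.660256 = 6.764566
ρ = K·T·e^{−rT}·N(d₂) = 29.712088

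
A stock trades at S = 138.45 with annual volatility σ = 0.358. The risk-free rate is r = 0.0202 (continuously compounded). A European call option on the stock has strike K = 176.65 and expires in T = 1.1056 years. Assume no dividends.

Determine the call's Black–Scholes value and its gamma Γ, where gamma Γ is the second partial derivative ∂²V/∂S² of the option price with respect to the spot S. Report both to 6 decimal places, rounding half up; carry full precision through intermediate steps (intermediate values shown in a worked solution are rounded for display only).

σ√T = 0.358·√1.1056 = 0.376428
d₁ = (ln(S/K) + (r+σ²/2)T) / (σ√T) = (ln(138.45/176.65) + (0.0202+0.358²/2)·1.1056) / 0.376428 = (-0.243661 + 0.093182) / 0.376428 = -0.399755
d₂ = d₁ − σ√T = -0.399755 − 0.376428 = -0.776183
e^{−rT} = e^{−0.0202·1.1056} = 0.977914
N(d₁) = 0.344669,  N(d₂) = 0.218820
Call price V = S·N(d₁) − K·e^{−rT}·N(d₂) = 47.719362 − 37.800930 = 9.918432
φ(d₁) = (1/√(2π))·e^{−d₁²/2} = 0.368306
Γ = φ(d₁) / (S·σ·√T) = 0.007067

price = 9.918432
Γ = 0.007067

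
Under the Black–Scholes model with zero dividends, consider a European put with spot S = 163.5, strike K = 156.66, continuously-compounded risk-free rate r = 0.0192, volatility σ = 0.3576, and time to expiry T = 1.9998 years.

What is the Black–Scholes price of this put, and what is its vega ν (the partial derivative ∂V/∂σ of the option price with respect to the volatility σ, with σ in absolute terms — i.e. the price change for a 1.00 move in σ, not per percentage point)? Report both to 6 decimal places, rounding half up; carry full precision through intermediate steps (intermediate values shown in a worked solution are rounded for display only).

price = 25.388828
ν = 84.689917

σ√T = 0.3576·√1.9998 = 0.505697
d₁ = (ln(S/K) + (r+σ²/2)T) / (σ√T) = (ln(163.5/156.66) + (0.0192+0.3576²/2)·1.9998) / 0.505697 = (0.042735 + 0.166261) / 0.505697 = 0.413283
d₂ = d₁ − σ√T = 0.413283 − 0.505697 = -0.092414
e^{−rT} = e^{−0.0192·1.9998} = 0.962332
N(−d₁) = 0.339700,  N(−d₂) = 0.536816
Put price V = K·e^{−rT}·N(−d₂) − S·N(−d₁) = 80.929708 − 55.540880 = 25.388828
φ(d₁) = (1/√(2π))·e^{−d₁²/2} = 0.366286
ν = S·φ(d₁)·√T = 84.689917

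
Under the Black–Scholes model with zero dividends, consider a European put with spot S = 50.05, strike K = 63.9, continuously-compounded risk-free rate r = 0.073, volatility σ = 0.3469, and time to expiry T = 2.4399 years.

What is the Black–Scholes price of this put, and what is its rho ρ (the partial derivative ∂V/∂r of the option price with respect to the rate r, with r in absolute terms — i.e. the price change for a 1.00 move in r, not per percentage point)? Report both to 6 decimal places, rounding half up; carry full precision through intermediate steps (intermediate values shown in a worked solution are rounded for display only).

σ√T = 0.3469·√2.4399 = 0.541864
d₁ = (ln(S/K) + (r+σ²/2)T) / (σ√T) = (ln(50.05/63.9) + (0.073+0.3469²/2)·2.4399) / 0.541864 = (-0.244297 + 0.324921) / 0.541864 = 0.148790
d₂ = d₁ − σ√T = 0.148790 − 0.541864 = -0.393074
e^{−rT} = e^{−0.073·2.4399} = 0.836848
N(−d₁) = 0.440860,  N(−d₂) = 0.652867
Put price V = K·e^{−rT}·N(−d₂) − S·N(−d₁) = 34.911822 − 22.065019 = 12.846803
ρ = −K·T·e^{−rT}·N(−d₂) = -85.181355

price = 12.846803
ρ = -85.181355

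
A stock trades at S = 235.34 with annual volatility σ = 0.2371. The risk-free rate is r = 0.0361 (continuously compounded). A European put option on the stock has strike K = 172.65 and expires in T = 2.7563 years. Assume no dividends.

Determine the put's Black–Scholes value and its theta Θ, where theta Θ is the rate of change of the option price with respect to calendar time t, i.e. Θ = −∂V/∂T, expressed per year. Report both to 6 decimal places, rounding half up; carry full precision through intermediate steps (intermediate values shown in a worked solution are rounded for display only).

σ√T = 0.2371·√2.7563 = 0.393636
d₁ = (ln(S/K) + (r+σ²/2)T) / (σ√T) = (ln(235.34/172.65) + (0.0361+0.2371²/2)·2.7563) / 0.393636 = (0.309765 + 0.176977) / 0.393636 = 1.236528
d₂ = d₁ − σ√T = 1.236528 − 0.393636 = 0.842892
e^{−rT} = e^{−0.0361·2.7563} = 0.905288
N(−d₁) = 0.108131,  N(−d₂) = 0.199644
Put price V = K·e^{−rT}·N(−d₂) − S·N(−d₁) = 31.204009 − 25.447592 = 5.756417
φ(d₁) = (1/√(2π))·e^{−d₁²/2} = 0.185734
Θ = −S·φ(d₁)·σ/(2√T) + r·K·e^{−rT}·N(−d₂) = −3.121229 + 1.126465 = -1.994765

price = 5.756417
Θ = -1.994765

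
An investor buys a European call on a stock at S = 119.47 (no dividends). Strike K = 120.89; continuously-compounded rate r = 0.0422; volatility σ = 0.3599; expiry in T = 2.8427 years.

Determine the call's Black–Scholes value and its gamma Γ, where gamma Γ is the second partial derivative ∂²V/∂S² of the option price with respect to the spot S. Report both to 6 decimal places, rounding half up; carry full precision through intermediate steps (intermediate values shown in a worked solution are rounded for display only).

price = 33.561341
Γ = 0.004900

σ√T = 0.3599·√2.8427 = 0.606803
d₁ = (ln(S/K) + (r+σ²/2)T) / (σ√T) = (ln(119.47/120.89) + (0.0422+0.3599²/2)·2.8427) / 0.606803 = (-0.011816 + 0.304067) / 0.606803 = 0.481624
d₂ = d₁ − σ√T = 0.481624 − 0.606803 = -0.125178
e^{−rT} = e^{−0.0422·2.8427} = 0.886954
N(d₁) = 0.684964,  N(d₂) = 0.450191
Call price V = S·N(d₁) − K·e^{−rT}·N(d₂) = 81.832598 − 48.271257 = 33.561341
φ(d₁) = (1/√(2π))·e^{−d₁²/2} = 0.355255
Γ = φ(d₁) / (S·σ·√T) = 0.004900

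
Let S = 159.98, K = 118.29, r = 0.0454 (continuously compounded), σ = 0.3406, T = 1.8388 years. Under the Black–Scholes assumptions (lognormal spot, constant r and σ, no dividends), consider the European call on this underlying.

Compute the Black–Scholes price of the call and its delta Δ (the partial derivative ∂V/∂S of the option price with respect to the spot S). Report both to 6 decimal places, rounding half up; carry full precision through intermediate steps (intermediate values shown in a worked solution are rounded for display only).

σ√T = 0.3406·√1.8388 = 0.461862
d₁ = (ln(S/K) + (r+σ²/2)T) / (σ√T) = (ln(159.98/118.29) + (0.0454+0.3406²/2)·1.8388) / 0.461862 = (0.301910 + 0.190140) / 0.461862 = 1.065361
d₂ = d₁ − σ√T = 1.065361 − 0.461862 = 0.603499
e^{−rT} = e^{−0.0454·1.8388} = 0.919908
N(d₁) = 0.856644,  N(d₂) = 0.726912
Call price V = S·N(d₁) − K·e^{−rT}·N(d₂) = 137.045844 − 79.099559 = 57.946285
Δ = N(d₁) = 0.856644

price = 57.946285
Δ = 0.856644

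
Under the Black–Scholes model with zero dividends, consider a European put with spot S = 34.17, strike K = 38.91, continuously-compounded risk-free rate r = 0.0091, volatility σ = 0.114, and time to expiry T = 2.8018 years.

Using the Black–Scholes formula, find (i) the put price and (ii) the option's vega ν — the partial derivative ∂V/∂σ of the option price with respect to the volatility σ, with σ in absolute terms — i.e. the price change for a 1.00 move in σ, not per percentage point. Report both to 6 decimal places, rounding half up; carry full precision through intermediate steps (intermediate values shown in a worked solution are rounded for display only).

σ√T = 0.114·√2.8018 = 0.190820
d₁ = (ln(S/K) + (r+σ²/2)T) / (σ√T) = (ln(34.17/38.91) + (0.0091+0.114²/2)·2.8018) / 0.190820 = (-0.129903 + 0.043702) / 0.190820 = -0.451739
d₂ = d₁ − σ√T = -0.451739 − 0.190820 = -0.642559
e^{−rT} = e^{−0.0091·2.8018} = 0.974826
N(−d₁) = 0.674271,  N(−d₂) = 0.739745
Put price V = K·e^{−rT}·N(−d₂) − S·N(−d₁) = 28.058872 − 23.039857 = 5.019015
φ(d₁) = (1/√(2π))·e^{−d₁²/2} = 0.360244
ν = S·φ(d₁)·√T = 20.604438

price = 5.019015
ν = 20.604438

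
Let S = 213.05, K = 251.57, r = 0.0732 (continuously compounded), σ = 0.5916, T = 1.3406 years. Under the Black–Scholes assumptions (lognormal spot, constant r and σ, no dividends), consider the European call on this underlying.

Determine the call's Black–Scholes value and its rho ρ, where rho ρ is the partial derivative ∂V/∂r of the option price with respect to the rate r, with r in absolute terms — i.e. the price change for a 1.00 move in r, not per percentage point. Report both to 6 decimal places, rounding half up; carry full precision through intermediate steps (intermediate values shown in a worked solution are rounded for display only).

σ√T = 0.5916·√1.3406 = 0.684980
d₁ = (ln(S/K) + (r+σ²/2)T) / (σ√T) = (ln(213.05/251.57) + (0.0732+0.5916²/2)·1.3406) / 0.684980 = (-0.166194 + 0.332731) / 0.684980 = 0.243126
d₂ = d₁ − σ√T = 0.243126 − 0.684980 = -0.441854
e^{−rT} = e^{−0.0732·1.3406} = 0.906529
N(d₁) = 0.596046,  N(d₂) = 0.329297
Call price V = S·N(d₁) − K·e^{−rT}·N(d₂) = 126.987597 − 75.098106 = 51.889492
ρ = K·T·e^{−rT}·N(d₂) = 100.676520

price = 51.889492
ρ = 100.676520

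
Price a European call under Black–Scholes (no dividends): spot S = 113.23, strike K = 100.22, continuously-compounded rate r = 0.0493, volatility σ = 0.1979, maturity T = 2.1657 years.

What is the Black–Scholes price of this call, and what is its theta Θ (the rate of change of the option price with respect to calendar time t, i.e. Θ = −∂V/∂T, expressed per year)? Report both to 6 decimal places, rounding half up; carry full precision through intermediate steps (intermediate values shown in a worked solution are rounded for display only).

σ√T = 0.1979·√2.1657 = 0.291236
d₁ = (ln(S/K) + (r+σ²/2)T) / (σ√T) = (ln(113.23/100.22) + (0.0493+0.1979²/2)·2.1657) / 0.291236 = (0.122053 + 0.149178) / 0.291236 = 0.931312
d₂ = d₁ − σ√T = 0.931312 − 0.291236 = 0.640076
e^{−rT} = e^{−0.0493·2.1657} = 0.898733
N(d₁) = 0.824154,  N(d₂) = 0.738938
Call price V = S·N(d₁) − K·e^{−rT}·N(d₂) = 93.318952 − 66.556963 = 26.761989
φ(d₁) = (1/√(2π))·e^{−d₁²/2} = 0.258565
Θ = −S·φ(d₁)·σ/(2√T) − r·K·e^{−rT}·N(d₂) = −1.968553 − 3.281258 = -5.249812

price = 26.761989
Θ = -5.249812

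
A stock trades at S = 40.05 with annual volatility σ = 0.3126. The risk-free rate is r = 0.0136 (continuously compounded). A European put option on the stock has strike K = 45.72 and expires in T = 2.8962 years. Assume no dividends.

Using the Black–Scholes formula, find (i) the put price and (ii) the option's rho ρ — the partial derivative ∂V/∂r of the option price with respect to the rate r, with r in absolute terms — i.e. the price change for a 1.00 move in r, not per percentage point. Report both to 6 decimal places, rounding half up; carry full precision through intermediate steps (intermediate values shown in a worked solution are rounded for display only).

price = 10.893388
ρ = -85.334029

σ√T = 0.3126·√2.8962 = 0.531990
d₁ = (ln(S/K) + (r+σ²/2)T) / (σ√T) = (ln(40.05/45.72) + (0.0136+0.3126²/2)·2.8962) / 0.531990 = (-0.132407 + 0.180895) / 0.531990 = 0.091144
d₂ = d₁ − σ√T = 0.091144 − 0.531990 = -0.440846
e^{−rT} = e^{−0.0136·2.8962} = 0.961377
N(−d₁) = 0.463689,  N(−d₂) = 0.670338
Put price V = K·e^{−rT}·N(−d₂) − S·N(−d₁) = 29.464135 − 18.570747 = 10.893388
ρ = −K·T·e^{−rT}·N(−d₂) = -85.334029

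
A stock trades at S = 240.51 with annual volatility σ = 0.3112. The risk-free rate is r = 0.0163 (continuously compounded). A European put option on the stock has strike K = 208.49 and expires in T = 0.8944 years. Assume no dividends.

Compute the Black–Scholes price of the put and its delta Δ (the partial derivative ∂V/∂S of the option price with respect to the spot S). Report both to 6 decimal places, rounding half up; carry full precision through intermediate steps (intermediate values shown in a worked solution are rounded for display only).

price = 12.180195
Δ = -0.247578

σ√T = 0.3112·√0.8944 = 0.294310
d₁ = (ln(S/K) + (r+σ²/2)T) / (σ√T) = (ln(240.51/208.49) + (0.0163+0.3112²/2)·0.8944) / 0.294310 = (0.142871 + 0.057888) / 0.294310 = 0.682132
d₂ = d₁ − σ√T = 0.682132 − 0.294310 = 0.387822
e^{−rT} = e^{−0.0163·0.8944} = 0.985527
N(−d₁) = 0.247578,  N(−d₂) = 0.349074
Put price V = K·e^{−rT}·N(−d₂) − S·N(−d₁) = 71.725090 − 59.544895 = 12.180195
Δ = −N(−d₁) = -0.247578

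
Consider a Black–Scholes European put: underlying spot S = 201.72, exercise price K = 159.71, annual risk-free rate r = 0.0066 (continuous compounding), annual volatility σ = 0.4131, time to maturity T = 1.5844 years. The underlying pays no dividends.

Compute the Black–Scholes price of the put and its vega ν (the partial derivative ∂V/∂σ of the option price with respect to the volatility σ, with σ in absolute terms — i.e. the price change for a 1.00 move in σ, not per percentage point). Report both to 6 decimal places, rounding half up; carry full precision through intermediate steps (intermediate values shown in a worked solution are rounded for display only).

σ√T = 0.4131·√1.5844 = 0.519981
d₁ = (ln(S/K) + (r+σ²/2)T) / (σ√T) = (ln(201.72/159.71) + (0.0066+0.4131²/2)·1.5844) / 0.519981 = (0.233521 + 0.145647) / 0.519981 = 0.729196
d₂ = d₁ − σ√T = 0.729196 − 0.519981 = 0.209215
e^{−rT} = e^{−0.0066·1.5844} = 0.989597
N(−d₁) = 0.232941,  N(−d₂) = 0.417140
Put price V = K·e^{−rT}·N(−d₂) − S·N(−d₁) = 65.928440 − 46.988838 = 18.939602
φ(d₁) = (1/√(2π))·e^{−d₁²/2} = 0.305807
ν = S·φ(d₁)·√T = 77.647672

price = 18.939602
ν = 77.647672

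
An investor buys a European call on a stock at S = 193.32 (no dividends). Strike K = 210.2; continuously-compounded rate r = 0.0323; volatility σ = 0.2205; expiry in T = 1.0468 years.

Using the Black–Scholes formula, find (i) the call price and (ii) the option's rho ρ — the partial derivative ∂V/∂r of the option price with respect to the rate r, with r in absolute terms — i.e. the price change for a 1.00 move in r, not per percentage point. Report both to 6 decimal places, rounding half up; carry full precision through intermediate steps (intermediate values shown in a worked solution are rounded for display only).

price = 13.292561
ρ = 78.535403

σ√T = 0.2205·√1.0468 = 0.225601
d₁ = (ln(S/K) + (r+σ²/2)T) / (σ√T) = (ln(193.32/210.2) + (0.0323+0.2205²/2)·1.0468) / 0.225601 = (-0.083713 + 0.059259) / 0.225601 = -0.108391
d₂ = d₁ − σ√T = -0.108391 − 0.225601 = -0.333992
e^{−rT} = e^{−0.0323·1.0468} = 0.966754
N(d₁) = 0.456843,  N(d₂) = 0.369193
Call price V = S·N(d₁) − K·e^{−rT}·N(d₂) = 88.316828 − 75.024267 = 13.292561
ρ = K·T·e^{−rT}·N(d₂) = 78.535403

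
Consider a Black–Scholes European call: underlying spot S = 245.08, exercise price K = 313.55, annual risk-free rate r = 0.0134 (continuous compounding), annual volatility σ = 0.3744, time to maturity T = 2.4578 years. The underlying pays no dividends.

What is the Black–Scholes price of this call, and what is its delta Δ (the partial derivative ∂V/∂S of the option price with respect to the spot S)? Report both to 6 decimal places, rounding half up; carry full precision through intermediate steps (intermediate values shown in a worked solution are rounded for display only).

price = 38.153677
Δ = 0.472035

σ√T = 0.3744·√2.4578 = 0.586961
d₁ = (ln(S/K) + (r+σ²/2)T) / (σ√T) = (ln(245.08/313.55) + (0.0134+0.3744²/2)·2.4578) / 0.586961 = (-0.246374 + 0.205196) / 0.586961 = -0.070155
d₂ = d₁ − σ√T = -0.070155 − 0.586961 = -0.657116
e^{−rT} = e^{−0.0134·2.4578} = 0.967602
N(d₁) = 0.472035,  N(d₂) = 0.255553
Call price V = S·N(d₁) − K·e^{−rT}·N(d₂) = 115.686391 − 77.532715 = 38.153677
Δ = N(d₁) = 0.472035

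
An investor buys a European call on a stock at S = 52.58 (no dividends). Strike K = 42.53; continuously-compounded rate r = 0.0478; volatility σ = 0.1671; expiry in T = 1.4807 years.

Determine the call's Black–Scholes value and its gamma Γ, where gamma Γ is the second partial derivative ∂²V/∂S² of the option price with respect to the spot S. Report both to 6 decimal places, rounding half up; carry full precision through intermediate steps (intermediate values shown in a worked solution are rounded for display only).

price = 13.301720
Γ = 0.012242

σ√T = 0.1671·√1.4807 = 0.203334
d₁ = (ln(S/K) + (r+σ²/2)T) / (σ√T) = (ln(52.58/42.53) + (0.0478+0.1671²/2)·1.4807) / 0.203334 = (0.212126 + 0.091450) / 0.203334 = 1.492992
d₂ = d₁ − σ√T = 1.492992 − 0.203334 = 1.289658
e^{−rT} = e^{−0.0478·1.4807} = 0.931669
N(d₁) = 0.932280,  N(d₂) = 0.901415
Call price V = S·N(d₁) − K·e^{−rT}·N(d₂) = 49.019298 − 35.717578 = 13.301720
φ(d₁) = (1/√(2π))·e^{−d₁²/2} = 0.130883
Γ = φ(d₁) / (S·σ·√T) = 0.012242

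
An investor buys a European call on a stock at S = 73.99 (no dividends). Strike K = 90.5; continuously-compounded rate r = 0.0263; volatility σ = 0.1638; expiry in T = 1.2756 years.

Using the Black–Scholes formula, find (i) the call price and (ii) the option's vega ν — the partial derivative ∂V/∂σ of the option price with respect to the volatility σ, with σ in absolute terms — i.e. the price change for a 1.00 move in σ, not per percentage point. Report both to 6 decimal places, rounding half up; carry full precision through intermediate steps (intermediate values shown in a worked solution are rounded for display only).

price = 1.471000
ν = 23.918593

σ√T = 0.1638·√1.2756 = 0.185000
d₁ = (ln(S/K) + (r+σ²/2)T) / (σ√T) = (ln(73.99/90.5) + (0.0263+0.1638²/2)·1.2756) / 0.185000 = (-0.201420 + 0.050661) / 0.185000 = -0.814915
d₂ = d₁ − σ√T = -0.814915 − 0.185000 = -0.999915
e^{−rT} = e^{−0.0263·1.2756} = 0.967008
N(d₁) = 0.207560,  N(d₂) = 0.158676
Call price V = S·N(d₁) − K·e^{−rT}·N(d₂) = 15.357390 − 13.886389 = 1.471000
φ(d₁) = (1/√(2π))·e^{−d₁²/2} = 0.286224
ν = S·φ(d₁)·√T = 23.918593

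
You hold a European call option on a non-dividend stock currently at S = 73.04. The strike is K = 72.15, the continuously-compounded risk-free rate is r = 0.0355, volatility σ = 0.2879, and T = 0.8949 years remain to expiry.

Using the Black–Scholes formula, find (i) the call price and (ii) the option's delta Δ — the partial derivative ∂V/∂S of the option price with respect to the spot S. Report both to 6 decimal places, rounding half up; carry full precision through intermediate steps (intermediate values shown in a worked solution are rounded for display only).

price = 9.414462
Δ = 0.617087

σ√T = 0.2879·√0.8949 = 0.272351
d₁ = (ln(S/K) + (r+σ²/2)T) / (σ√T) = (ln(73.04/72.15) + (0.0355+0.2879²/2)·0.8949) / 0.272351 = (0.012260 + 0.068856) / 0.272351 = 0.297838
d₂ = d₁ − σ√T = 0.297838 − 0.272351 = 0.025487
e^{−rT} = e^{−0.0355·0.8949} = 0.968730
N(d₁) = 0.617087,  N(d₂) = 0.510167
Call price V = S·N(d₁) − K·e^{−rT}·N(d₂) = 45.072001 − 35.657538 = 9.414462
Δ = N(d₁) = 0.617087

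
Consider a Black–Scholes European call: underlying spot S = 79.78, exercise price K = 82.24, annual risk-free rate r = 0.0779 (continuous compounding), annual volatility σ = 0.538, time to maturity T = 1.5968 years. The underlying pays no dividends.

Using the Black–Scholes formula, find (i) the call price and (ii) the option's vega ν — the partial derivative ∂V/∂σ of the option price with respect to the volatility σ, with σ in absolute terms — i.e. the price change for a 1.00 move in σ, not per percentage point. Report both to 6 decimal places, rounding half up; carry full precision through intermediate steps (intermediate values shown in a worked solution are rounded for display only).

σ√T = 0.538·√1.5968 = 0.679841
d₁ = (ln(S/K) + (r+σ²/2)T) / (σ√T) = (ln(79.78/82.24) + (0.0779+0.538²/2)·1.5968) / 0.679841 = (-0.030369 + 0.355483) / 0.679841 = 0.478220
d₂ = d₁ − σ√T = 0.478220 − 0.679841 = -0.201621
e^{−rT} = e^{−0.0779·1.5968} = 0.883035
N(d₁) = 0.683753,  N(d₂) = 0.420106
Call price V = S·N(d₁) − K·e^{−rT}·N(d₂) = 54.549836 − 30.508460 = 24.041375
φ(d₁) = (1/√(2π))·e^{−d₁²/2} = 0.355836
ν = S·φ(d₁)·√T = 35.873104

price = 24.041375
ν = 35.873104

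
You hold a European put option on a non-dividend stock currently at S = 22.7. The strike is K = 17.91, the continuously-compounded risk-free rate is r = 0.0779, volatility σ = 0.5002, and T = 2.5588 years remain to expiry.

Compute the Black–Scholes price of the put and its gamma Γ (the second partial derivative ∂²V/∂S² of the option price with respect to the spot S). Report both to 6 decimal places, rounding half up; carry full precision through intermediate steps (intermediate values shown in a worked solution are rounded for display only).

price = 2.579698
Γ = 0.014049

σ√T = 0.5002·√2.5588 = 0.800132
d₁ = (ln(S/K) + (r+σ²/2)T) / (σ√T) = (ln(22.7/17.91) + (0.0779+0.5002²/2)·2.5588) / 0.800132 = (0.237006 + 0.519436) / 0.800132 = 0.945396
d₂ = d₁ − σ√T = 0.945396 − 0.800132 = 0.145264
e^{−rT} = e^{−0.0779·2.5588} = 0.819279
N(−d₁) = 0.172228,  N(−d₂) = 0.442251
Put price V = K·e^{−rT}·N(−d₂) − S·N(−d₁) = 6.489280 − 3.909583 = 2.579698
φ(d₁) = (1/√(2π))·e^{−d₁²/2} = 0.255170
Γ = φ(d₁) / (S·σ·√T) = 0.014049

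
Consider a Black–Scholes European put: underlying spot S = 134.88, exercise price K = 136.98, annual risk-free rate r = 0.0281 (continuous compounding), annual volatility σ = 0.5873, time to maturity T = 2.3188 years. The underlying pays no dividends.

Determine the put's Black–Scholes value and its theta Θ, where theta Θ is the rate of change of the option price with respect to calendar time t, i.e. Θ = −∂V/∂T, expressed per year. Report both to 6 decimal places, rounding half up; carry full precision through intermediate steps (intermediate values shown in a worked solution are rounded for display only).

price = 42.232022
Θ = -6.792297

σ√T = 0.5873·√2.3188 = 0.894317
d₁ = (ln(S/K) + (r+σ²/2)T) / (σ√T) = (ln(134.88/136.98) + (0.0281+0.5873²/2)·2.3188) / 0.894317 = (-0.015449 + 0.465060) / 0.894317 = 0.502742
d₂ = d₁ − σ√T = 0.502742 − 0.894317 = -0.391576
e^{−rT} = e^{−0.0281·2.3188} = 0.936919
N(−d₁) = 0.307573,  N(−d₂) = 0.652314
Put price V = K·e^{−rT}·N(−d₂) − S·N(−d₁) = 83.717462 − 41.485440 = 42.232022
φ(d₁) = (1/√(2π))·e^{−d₁²/2} = 0.351582
Θ = −S·φ(d₁)·σ/(2√T) + r·K·e^{−rT}·N(−d₂) = −9.144758 + 2.352461 = -6.792297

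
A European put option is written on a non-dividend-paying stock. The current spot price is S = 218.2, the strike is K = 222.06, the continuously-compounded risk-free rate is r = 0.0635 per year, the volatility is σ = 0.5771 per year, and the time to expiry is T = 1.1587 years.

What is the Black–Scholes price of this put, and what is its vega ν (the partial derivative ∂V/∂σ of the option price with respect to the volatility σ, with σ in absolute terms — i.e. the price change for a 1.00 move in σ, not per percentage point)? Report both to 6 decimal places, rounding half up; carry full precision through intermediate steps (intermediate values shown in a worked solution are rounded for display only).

σ√T = 0.5771·√1.1587 = 0.621207
d₁ = (ln(S/K) + (r+σ²/2)T) / (σ√T) = (ln(218.2/222.06) + (0.0635+0.5771²/2)·1.1587) / 0.621207 = (-0.017536 + 0.266527) / 0.621207 = 0.400818
d₂ = d₁ − σ√T = 0.400818 − 0.621207 = -0.220389
e^{−rT} = e^{−0.0635·1.1587} = 0.929064
N(−d₁) = 0.344277,  N(−d₂) = 0.587216
Put price V = K·e^{−rT}·N(−d₂) − S·N(−d₁) = 121.147347 − 75.121242 = 46.026105
φ(d₁) = (1/√(2π))·e^{−d₁²/2} = 0.368150
ν = S·φ(d₁)·√T = 86.469805

price = 46.026105
ν = 86.469805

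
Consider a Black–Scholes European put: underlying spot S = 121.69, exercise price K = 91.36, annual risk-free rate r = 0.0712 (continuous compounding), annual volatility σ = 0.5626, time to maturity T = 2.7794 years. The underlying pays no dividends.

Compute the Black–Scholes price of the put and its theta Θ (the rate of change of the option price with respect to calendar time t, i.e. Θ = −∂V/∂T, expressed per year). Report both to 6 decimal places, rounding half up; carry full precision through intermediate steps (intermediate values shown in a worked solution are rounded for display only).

σ√T = 0.5626·√2.7794 = 0.937940
d₁ = (ln(S/K) + (r+σ²/2)T) / (σ√T) = (ln(121.69/91.36) + (0.0712+0.5626²/2)·2.7794) / 0.937940 = (0.286669 + 0.637759) / 0.937940 = 0.985594
d₂ = d₁ − σ√T = 0.985594 − 0.937940 = 0.047654
e^{−rT} = e^{−0.0712·2.7794} = 0.820457
N(−d₁) = 0.162166,  N(−d₂) = 0.480996
Put price V = K·e^{−rT}·N(−d₂) − S·N(−d₁) = 36.054023 − 19.734003 = 16.320020
φ(d₁) = (1/√(2π))·e^{−d₁²/2} = 0.245456
Θ = −S·φ(d₁)·σ/(2√T) + r·K·e^{−rT}·N(−d₂) = −5.039916 + 2.567046 = -2.472869

price = 16.320020
Θ = -2.472869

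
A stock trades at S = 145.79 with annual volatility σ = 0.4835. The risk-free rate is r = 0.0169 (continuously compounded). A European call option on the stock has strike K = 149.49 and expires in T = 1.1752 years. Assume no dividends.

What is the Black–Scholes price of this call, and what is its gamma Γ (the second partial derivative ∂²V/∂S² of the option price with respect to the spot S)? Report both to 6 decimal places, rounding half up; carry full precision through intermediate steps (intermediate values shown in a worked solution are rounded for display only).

price = 29.839778
Γ = 0.005057

σ√T = 0.4835·√1.1752 = 0.524146
d₁ = (ln(S/K) + (r+σ²/2)T) / (σ√T) = (ln(145.79/149.49) + (0.0169+0.4835²/2)·1.1752) / 0.524146 = (-0.025062 + 0.157225) / 0.524146 = 0.252150
d₂ = d₁ − σ√T = 0.252150 − 0.524146 = -0.271997
e^{−rT} = e^{−0.0169·1.1752} = 0.980335
N(d₁) = 0.599537,  N(d₂) = 0.392812
Call price V = S·N(d₁) − K·e^{−rT}·N(d₂) = 87.406535 − 57.566757 = 29.839778
φ(d₁) = (1/√(2π))·e^{−d₁²/2} = 0.386459
Γ = φ(d₁) / (S·σ·√T) = 0.005057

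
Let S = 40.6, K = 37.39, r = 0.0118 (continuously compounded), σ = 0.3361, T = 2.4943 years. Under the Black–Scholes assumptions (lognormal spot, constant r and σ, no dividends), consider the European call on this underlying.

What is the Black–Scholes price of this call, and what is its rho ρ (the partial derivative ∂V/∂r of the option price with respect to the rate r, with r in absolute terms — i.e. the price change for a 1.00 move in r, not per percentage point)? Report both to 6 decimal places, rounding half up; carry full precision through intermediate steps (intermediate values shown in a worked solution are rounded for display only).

σ√T = 0.3361·√2.4943 = 0.530815
d₁ = (ln(S/K) + (r+σ²/2)T) / (σ√T) = (ln(40.6/37.39) + (0.0118+0.3361²/2)·2.4943) / 0.530815 = (0.082365 + 0.170315) / 0.530815 = 0.476022
d₂ = d₁ − σ√T = 0.476022 − 0.530815 = -0.054792
e^{−rT} = e^{−0.0118·2.4943} = 0.970996
N(d₁) = 0.682971,  N(d₂) = 0.478152
Call price V = S·N(d₁) − K·e^{−rT}·N(d₂) = 27.728613 − 17.359569 = 10.369044
ρ = K·T·e^{−rT}·N(d₂) = 43.299973

price = 10.369044
ρ = 43.299973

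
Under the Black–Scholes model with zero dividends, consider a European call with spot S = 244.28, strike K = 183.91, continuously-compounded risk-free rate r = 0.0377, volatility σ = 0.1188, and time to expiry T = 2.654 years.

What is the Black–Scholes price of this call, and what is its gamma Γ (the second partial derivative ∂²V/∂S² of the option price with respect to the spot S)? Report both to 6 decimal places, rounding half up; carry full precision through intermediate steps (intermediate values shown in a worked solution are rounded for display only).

price = 78.225415
Γ = 0.000969

σ√T = 0.1188·√2.654 = 0.193538
d₁ = (ln(S/K) + (r+σ²/2)T) / (σ√T) = (ln(244.28/183.91) + (0.0377+0.1188²/2)·2.654) / 0.193538 = (0.283869 + 0.118784) / 0.193538 = 2.080482
d₂ = d₁ − σ√T = 2.080482 − 0.193538 = 1.886944
e^{−rT} = e^{−0.0377·2.654} = 0.904787
N(d₁) = 0.981259,  N(d₂) = 0.970416
Call price V = S·N(d₁) − K·e^{−rT}·N(d₂) = 239.702029 − 161.476614 = 78.225415
φ(d₁) = (1/√(2π))·e^{−d₁²/2} = 0.045815
Γ = φ(d₁) / (S·σ·√T) = 0.000969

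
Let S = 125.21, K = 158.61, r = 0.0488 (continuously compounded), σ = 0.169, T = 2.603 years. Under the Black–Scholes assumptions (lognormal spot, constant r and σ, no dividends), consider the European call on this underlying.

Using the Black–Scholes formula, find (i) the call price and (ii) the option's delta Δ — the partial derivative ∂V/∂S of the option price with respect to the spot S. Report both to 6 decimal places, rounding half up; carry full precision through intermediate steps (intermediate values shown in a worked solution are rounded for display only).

σ√T = 0.169·√2.603 = 0.272661
d₁ = (ln(S/K) + (r+σ²/2)T) / (σ√T) = (ln(125.21/158.61) + (0.0488+0.169²/2)·2.603) / 0.272661 = (-0.236456 + 0.164199) / 0.272661 = -0.265008
d₂ = d₁ − σ√T = -0.265008 − 0.272661 = -0.537670
e^{−rT} = e^{−0.0488·2.603} = 0.880710
N(d₁) = 0.395502,  N(d₂) = 0.295403
Call price V = S·N(d₁) − K·e^{−rT}·N(d₂) = 49.520759 − 41.264636 = 8.256122
Δ = N(d₁) = 0.395502

price = 8.256122
Δ = 0.395502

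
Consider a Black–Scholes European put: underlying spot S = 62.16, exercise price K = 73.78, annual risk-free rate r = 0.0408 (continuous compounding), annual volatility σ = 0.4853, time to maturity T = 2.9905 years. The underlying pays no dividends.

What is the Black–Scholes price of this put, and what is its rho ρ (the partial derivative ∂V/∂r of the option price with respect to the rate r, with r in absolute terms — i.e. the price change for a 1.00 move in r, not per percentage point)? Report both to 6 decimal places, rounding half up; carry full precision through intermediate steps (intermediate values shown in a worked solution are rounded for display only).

σ√T = 0.4853·√2.9905 = 0.839232
d₁ = (ln(S/K) + (r+σ²/2)T) / (σ√T) = (ln(62.16/73.78) + (0.0408+0.4853²/2)·2.9905) / 0.839232 = (-0.171376 + 0.474168) / 0.839232 = 0.360796
d₂ = d₁ − σ√T = 0.360796 − 0.839232 = -0.478436
e^{−rT} = e^{−0.0408·2.9905} = 0.885137
N(−d₁) = 0.359126,  N(−d₂) = 0.683830
Put price V = K·e^{−rT}·N(−d₂) − S·N(−d₁) = 44.657822 − 22.323266 = 22.334556
ρ = −K·T·e^{−rT}·N(−d₂) = -133.549215

price = 22.334556
ρ = -133.549215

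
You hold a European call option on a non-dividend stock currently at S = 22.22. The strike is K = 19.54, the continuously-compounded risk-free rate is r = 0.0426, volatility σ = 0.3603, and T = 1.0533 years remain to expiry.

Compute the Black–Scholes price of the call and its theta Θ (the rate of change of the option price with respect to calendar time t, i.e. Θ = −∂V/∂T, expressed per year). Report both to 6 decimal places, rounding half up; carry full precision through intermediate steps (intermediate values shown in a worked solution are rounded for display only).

price = 5.087811
Θ = -1.743497

σ√T = 0.3603·√1.0533 = 0.369777
d₁ = (ln(S/K) + (r+σ²/2)T) / (σ√T) = (ln(22.22/19.54) + (0.0426+0.3603²/2)·1.0533) / 0.369777 = (0.128529 + 0.113238) / 0.369777 = 0.653819
d₂ = d₁ − σ√T = 0.653819 − 0.369777 = 0.284041
e^{−rT} = e^{−0.0426·1.0533} = 0.956121
N(d₁) = 0.743386,  N(d₂) = 0.611811
Call price V = S·N(d₁) − K·e^{−rT}·N(d₂) = 16.518030 − 11.430219 = 5.087811
φ(d₁) = (1/√(2π))·e^{−d₁²/2} = 0.322169
Θ = −S·φ(d₁)·σ/(2√T) − r·K·e^{−rT}·N(d₂) = −1.256569 − 0.486927 = -1.743497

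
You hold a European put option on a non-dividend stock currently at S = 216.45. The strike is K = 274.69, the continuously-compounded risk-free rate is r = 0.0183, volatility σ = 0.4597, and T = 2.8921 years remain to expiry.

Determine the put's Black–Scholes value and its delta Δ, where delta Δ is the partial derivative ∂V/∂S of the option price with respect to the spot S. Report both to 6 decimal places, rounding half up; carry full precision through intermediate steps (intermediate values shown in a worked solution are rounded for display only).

price = 96.490378
Δ = -0.438889

σ√T = 0.4597·√2.8921 = 0.781774
d₁ = (ln(S/K) + (r+σ²/2)T) / (σ√T) = (ln(216.45/274.69) + (0.0183+0.4597²/2)·2.8921) / 0.781774 = (-0.238284 + 0.358511) / 0.781774 = 0.153787
d₂ = d₁ − σ√T = 0.153787 − 0.781774 = -0.627986
e^{−rT} = e^{−0.0183·2.8921} = 0.948451
N(−d₁) = 0.438889,  N(−d₂) = 0.734994
Put price V = K·e^{−rT}·N(−d₂) − S·N(−d₁) = 191.487829 − 94.997451 = 96.490378
Δ = −N(−d₁) = -0.438889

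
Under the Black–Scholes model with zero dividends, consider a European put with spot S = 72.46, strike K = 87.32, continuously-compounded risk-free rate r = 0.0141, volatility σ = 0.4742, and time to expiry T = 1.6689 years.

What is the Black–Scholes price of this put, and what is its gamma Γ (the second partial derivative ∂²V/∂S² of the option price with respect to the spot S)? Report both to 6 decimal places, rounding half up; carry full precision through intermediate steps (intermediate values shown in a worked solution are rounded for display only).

σ√T = 0.4742·√1.6689 = 0.612600
d₁ = (ln(S/K) + (r+σ²/2)T) / (σ√T) = (ln(72.46/87.32) + (0.0141+0.4742²/2)·1.6689) / 0.612600 = (-0.186545 + 0.211171) / 0.612600 = 0.040199
d₂ = d₁ − σ√T = 0.040199 − 0.612600 = -0.572401
e^{−rT} = e^{−0.0141·1.6689} = 0.976743
N(−d₁) = 0.483967,  N(−d₂) = 0.716475
Put price V = K·e^{−rT}·N(−d₂) − S·N(−d₁) = 61.107572 − 35.068271 = 26.039300
φ(d₁) = (1/√(2π))·e^{−d₁²/2} = 0.398620
Γ = φ(d₁) / (S·σ·√T) = 0.008980

price = 26.039300
Γ = 0.008980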